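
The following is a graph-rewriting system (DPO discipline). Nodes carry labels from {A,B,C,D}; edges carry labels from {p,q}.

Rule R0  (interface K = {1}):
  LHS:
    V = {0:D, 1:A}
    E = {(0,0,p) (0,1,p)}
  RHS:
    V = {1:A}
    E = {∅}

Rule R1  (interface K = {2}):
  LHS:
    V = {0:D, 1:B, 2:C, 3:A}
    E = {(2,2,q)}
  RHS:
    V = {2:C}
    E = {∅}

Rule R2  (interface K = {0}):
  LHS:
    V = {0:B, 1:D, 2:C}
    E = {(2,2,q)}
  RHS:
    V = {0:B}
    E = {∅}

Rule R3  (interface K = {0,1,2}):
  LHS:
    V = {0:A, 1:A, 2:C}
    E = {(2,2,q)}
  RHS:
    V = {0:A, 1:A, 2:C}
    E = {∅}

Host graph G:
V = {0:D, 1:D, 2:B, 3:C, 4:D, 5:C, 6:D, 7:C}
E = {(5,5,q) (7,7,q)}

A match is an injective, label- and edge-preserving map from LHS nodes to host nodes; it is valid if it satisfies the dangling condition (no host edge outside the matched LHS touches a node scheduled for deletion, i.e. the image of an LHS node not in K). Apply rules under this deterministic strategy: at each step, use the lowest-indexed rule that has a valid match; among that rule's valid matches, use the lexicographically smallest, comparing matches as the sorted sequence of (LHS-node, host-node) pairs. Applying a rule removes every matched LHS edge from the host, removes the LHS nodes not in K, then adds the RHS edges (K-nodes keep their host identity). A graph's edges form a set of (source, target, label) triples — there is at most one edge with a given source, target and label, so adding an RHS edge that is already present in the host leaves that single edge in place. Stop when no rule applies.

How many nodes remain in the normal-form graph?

Answer: 4

Rewrite trace:
start.  V:8 E:2  edges: 5-q->5 7-q->7
1. fire R2 via {0↦2, 1↦0, 2↦5}  →  V:6 E:1  edges: 7-q->7
2. fire R2 via {0↦2, 1↦1, 2↦7}  →  V:4 E:0  edges: ∅
normal form: no rule applies after step 2
NF nodes: {2:B, 3:C, 4:D, 6:D}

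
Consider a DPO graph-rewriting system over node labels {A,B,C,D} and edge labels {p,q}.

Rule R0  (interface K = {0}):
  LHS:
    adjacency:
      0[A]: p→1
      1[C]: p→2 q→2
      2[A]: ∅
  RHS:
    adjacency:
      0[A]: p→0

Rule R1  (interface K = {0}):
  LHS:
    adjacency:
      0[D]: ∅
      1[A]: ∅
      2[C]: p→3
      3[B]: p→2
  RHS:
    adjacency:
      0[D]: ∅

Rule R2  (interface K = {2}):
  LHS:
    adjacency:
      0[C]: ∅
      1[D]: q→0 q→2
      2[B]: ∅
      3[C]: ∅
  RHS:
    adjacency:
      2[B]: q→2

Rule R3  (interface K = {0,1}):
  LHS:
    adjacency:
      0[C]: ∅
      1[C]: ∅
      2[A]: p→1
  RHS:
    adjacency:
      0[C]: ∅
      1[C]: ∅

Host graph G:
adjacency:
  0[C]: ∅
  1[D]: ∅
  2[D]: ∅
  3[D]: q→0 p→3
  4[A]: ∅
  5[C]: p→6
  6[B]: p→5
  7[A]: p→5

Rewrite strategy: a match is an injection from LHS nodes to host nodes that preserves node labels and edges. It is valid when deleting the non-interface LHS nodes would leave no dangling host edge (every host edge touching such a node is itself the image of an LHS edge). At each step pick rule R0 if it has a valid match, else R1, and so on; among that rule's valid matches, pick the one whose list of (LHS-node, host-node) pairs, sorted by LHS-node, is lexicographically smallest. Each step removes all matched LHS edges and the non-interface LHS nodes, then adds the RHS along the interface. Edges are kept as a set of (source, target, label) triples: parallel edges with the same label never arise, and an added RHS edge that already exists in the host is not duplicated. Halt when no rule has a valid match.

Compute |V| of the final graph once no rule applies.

[0] host  ⇒  8 nodes, 5 edges  {3-q->0 3-p->3 5-p->6 6-p->5 7-p->5}
[1] R3 @ {0↦0, 1↦5, 2↦7}  ⇒  7 nodes, 4 edges  {3-q->0 3-p->3 5-p->6 6-p->5}
[2] R1 @ {0↦1, 1↦4, 2↦5, 3↦6}  ⇒  4 nodes, 2 edges  {3-q->0 3-p->3}
normal form: no rule applies after step 2
NF nodes: {0:C, 1:D, 2:D, 3:D}

Answer: 4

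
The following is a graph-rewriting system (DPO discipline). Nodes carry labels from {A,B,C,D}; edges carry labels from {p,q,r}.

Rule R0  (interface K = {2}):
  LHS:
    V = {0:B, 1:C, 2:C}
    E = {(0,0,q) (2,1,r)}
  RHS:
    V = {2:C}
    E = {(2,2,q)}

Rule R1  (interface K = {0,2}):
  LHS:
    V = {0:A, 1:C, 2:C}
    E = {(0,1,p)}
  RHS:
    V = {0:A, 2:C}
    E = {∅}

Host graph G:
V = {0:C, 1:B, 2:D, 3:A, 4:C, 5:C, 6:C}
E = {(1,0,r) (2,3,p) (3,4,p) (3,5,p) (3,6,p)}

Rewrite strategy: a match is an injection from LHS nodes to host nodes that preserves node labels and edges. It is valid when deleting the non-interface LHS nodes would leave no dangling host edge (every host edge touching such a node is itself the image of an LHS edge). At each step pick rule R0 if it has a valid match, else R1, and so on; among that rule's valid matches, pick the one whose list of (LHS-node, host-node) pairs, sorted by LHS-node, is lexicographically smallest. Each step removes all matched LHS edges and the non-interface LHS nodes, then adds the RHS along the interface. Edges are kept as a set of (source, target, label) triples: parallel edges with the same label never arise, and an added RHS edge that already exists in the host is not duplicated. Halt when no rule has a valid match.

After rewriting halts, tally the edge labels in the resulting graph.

Answer: p:1 r:1

Derivation:
start.  V:7 E:5  edges: 1-r->0 2-p->3 3-p->4 3-p->5 3-p->6
1. fire R1 via {0↦3, 1↦4, 2↦0}  →  V:6 E:4  edges: 1-r->0 2-p->3 3-p->5 3-p->6
2. fire R1 via {0↦3, 1↦5, 2↦0}  →  V:5 E:3  edges: 1-r->0 2-p->3 3-p->6
3. fire R1 via {0↦3, 1↦6, 2↦0}  →  V:4 E:2  edges: 1-r->0 2-p->3
normal form: no rule applies after step 3
NF edges: [(1, 0, 'r'), (2, 3, 'p')]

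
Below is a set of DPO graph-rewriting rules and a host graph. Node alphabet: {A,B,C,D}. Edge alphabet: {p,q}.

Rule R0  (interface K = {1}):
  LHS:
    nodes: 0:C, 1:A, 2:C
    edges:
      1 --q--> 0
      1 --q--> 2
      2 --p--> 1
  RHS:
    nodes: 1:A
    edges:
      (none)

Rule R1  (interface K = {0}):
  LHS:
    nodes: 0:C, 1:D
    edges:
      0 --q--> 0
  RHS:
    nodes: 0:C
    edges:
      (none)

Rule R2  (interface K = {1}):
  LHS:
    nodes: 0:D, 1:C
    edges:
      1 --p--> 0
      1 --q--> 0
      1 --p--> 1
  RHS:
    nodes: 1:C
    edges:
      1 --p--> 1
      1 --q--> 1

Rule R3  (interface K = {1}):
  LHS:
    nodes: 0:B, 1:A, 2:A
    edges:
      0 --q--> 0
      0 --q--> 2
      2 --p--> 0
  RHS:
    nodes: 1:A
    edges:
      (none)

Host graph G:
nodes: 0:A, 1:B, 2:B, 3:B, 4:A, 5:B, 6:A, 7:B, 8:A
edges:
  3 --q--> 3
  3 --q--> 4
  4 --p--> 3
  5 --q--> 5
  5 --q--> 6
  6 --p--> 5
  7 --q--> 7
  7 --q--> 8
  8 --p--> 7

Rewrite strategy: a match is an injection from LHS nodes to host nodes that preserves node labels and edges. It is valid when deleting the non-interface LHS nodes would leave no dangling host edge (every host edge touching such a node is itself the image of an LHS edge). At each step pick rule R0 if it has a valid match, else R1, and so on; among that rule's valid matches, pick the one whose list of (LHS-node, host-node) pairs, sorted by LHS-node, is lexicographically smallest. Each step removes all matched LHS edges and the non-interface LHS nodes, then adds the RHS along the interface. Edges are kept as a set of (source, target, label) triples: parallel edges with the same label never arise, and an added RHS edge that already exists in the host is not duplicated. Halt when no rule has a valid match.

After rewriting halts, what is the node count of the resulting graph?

[0] host  ⇒  9 nodes, 9 edges  {3-q->3 3-q->4 4-p->3 5-q->5 5-q->6 6-p->5 7-q->7 7-q->8 8-p->7}
[1] R3 @ {0↦3, 1↦0, 2↦4}  ⇒  7 nodes, 6 edges  {5-q->5 5-q->6 6-p->5 7-q->7 7-q->8 8-p->7}
[2] R3 @ {0↦5, 1↦0, 2↦6}  ⇒  5 nodes, 3 edges  {7-q->7 7-q->8 8-p->7}
[3] R3 @ {0↦7, 1↦0, 2↦8}  ⇒  3 nodes, 0 edges  {∅}
normal form: no rule applies after step 3
NF nodes: {0:A, 1:B, 2:B}

Answer: 3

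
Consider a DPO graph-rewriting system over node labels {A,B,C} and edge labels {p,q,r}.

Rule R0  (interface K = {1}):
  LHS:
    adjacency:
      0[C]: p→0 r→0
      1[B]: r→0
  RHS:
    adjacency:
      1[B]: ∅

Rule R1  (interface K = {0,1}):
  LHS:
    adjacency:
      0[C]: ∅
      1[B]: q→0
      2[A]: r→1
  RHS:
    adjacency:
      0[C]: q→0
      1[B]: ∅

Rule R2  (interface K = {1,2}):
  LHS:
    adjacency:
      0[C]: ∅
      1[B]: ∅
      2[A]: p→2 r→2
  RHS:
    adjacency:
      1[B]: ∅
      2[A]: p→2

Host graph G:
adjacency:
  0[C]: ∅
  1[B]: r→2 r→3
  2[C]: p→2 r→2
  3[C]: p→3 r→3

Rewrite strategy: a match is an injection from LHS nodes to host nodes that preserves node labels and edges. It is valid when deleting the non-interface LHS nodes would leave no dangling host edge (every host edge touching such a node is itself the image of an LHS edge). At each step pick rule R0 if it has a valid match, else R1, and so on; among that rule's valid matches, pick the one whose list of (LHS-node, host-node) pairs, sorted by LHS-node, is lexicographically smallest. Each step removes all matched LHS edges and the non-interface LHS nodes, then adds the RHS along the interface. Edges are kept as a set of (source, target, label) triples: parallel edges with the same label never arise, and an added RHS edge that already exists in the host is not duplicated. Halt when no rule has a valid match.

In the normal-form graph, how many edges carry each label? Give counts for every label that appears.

start.  V:4 E:6  edges: 1-r->2 1-r->3 2-p->2 2-r->2 3-p->3 3-r->3
1. fire R0 via {0↦2, 1↦1}  →  V:3 E:3  edges: 1-r->3 3-p->3 3-r->3
2. fire R0 via {0↦3, 1↦1}  →  V:2 E:0  edges: ∅
final graph: no rule applies after step 2
NF edges: []

Answer: (no edges)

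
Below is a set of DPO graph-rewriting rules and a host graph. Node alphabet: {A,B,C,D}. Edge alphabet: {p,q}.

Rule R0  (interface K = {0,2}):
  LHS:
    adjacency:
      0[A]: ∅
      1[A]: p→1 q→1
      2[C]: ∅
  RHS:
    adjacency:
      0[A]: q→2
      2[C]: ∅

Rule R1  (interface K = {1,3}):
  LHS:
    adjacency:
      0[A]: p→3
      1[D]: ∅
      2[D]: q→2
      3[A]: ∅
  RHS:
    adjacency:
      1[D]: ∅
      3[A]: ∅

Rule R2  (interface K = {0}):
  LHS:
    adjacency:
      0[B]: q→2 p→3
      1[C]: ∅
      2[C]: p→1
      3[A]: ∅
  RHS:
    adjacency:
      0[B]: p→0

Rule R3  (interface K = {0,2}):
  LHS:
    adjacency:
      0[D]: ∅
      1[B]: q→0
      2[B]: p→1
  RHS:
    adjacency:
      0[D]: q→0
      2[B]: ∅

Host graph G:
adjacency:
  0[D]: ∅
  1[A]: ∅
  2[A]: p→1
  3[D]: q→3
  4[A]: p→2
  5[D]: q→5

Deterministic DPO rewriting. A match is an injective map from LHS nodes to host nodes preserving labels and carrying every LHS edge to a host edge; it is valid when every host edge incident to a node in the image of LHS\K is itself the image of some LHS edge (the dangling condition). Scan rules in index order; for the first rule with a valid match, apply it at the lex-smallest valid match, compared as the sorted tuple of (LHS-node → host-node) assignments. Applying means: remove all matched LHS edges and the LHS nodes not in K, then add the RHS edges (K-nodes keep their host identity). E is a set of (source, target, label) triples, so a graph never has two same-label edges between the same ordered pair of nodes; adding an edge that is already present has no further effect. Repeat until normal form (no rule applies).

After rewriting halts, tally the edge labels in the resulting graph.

start.  V:6 E:4  edges: 2-p->1 3-q->3 4-p->2 5-q->5
1. fire R1 via {0↦4, 1↦0, 2↦3, 3↦2}  →  V:4 E:2  edges: 2-p->1 5-q->5
2. fire R1 via {0↦2, 1↦0, 2↦5, 3↦1}  →  V:2 E:0  edges: ∅
final graph: no rule applies after step 2
NF edges: []

Answer: (no edges)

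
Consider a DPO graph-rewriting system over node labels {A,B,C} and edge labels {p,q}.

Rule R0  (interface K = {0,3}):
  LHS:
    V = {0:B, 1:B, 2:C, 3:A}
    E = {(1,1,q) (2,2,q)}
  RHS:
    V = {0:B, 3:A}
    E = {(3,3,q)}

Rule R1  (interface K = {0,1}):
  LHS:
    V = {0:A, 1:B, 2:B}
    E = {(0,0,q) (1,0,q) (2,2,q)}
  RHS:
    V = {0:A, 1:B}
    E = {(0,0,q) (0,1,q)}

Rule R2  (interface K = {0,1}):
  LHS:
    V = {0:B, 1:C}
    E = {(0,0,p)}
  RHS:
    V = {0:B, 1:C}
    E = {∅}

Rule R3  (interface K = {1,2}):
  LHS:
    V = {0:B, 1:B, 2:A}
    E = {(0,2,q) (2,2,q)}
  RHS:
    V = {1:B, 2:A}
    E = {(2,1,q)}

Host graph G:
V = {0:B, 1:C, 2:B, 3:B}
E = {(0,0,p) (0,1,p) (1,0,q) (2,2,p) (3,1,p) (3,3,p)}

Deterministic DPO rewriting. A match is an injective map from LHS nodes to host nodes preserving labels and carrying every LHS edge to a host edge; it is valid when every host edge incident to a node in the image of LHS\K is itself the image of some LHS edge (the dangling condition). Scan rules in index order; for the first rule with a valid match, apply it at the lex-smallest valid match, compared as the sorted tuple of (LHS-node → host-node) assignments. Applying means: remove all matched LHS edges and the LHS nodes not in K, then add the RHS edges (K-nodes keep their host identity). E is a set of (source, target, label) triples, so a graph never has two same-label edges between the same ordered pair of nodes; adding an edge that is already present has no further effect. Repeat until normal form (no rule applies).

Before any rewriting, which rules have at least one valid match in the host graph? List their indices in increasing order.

R0: no valid match — LHS pattern not found
R1: no valid match — LHS pattern not found
R2: 3 valid matches — {0↦0, 1↦1}, {0↦2, 1↦1}, {0↦3, 1↦1}
R3: no valid match — LHS pattern not found

Answer: [R2]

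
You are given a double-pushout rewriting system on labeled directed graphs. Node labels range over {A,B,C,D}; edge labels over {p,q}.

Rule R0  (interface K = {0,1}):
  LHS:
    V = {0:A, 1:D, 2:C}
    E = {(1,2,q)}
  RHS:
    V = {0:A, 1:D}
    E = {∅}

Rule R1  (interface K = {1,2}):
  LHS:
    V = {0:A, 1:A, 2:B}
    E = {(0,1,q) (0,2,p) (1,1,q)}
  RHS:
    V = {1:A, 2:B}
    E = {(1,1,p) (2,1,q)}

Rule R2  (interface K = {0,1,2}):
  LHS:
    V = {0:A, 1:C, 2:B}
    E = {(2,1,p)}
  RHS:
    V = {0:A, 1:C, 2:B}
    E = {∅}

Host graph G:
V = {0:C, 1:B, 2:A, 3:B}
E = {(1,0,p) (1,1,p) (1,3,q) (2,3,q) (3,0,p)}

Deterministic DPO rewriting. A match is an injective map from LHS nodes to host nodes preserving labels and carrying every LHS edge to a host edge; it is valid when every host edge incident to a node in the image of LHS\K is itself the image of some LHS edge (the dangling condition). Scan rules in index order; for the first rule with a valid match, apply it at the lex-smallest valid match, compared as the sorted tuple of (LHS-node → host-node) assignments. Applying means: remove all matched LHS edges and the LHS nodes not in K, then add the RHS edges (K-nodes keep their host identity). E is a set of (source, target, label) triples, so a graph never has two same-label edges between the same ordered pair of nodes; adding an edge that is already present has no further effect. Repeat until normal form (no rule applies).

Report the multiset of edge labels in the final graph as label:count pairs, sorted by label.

Answer: p:1 q:2

Rewrite trace:
[0] host  ⇒  4 nodes, 5 edges  {1-p->0 1-p->1 1-q->3 2-q->3 3-p->0}
[1] R2 @ {0↦2, 1↦0, 2↦1}  ⇒  4 nodes, 4 edges  {1-p->1 1-q->3 2-q->3 3-p->0}
[2] R2 @ {0↦2, 1↦0, 2↦3}  ⇒  4 nodes, 3 edges  {1-p->1 1-q->3 2-q->3}
halt: no rule applies after step 2
NF edges: [(1, 1, 'p'), (1, 3, 'q'), (2, 3, 'q')]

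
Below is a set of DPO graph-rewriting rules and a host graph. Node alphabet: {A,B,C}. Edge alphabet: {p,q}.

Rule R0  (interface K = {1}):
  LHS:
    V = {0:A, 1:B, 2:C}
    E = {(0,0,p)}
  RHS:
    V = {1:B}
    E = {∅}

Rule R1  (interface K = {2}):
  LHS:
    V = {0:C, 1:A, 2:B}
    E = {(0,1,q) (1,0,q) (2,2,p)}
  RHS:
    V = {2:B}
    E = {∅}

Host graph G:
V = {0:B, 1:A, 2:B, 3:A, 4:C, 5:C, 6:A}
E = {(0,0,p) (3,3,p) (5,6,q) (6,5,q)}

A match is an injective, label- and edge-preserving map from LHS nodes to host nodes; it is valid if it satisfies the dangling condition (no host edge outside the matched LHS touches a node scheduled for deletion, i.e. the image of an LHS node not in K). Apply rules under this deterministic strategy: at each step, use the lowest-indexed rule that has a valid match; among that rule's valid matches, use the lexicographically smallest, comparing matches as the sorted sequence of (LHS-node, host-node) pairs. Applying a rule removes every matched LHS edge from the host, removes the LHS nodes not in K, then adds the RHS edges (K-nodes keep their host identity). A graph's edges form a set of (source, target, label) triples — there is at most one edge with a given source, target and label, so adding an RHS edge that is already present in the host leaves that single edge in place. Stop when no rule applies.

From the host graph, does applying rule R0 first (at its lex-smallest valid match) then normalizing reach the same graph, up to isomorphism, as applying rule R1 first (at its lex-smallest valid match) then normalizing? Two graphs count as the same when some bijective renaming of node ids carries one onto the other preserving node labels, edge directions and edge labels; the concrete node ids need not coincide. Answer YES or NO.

Answer: YES

Rewrite trace:
branch R0-first: apply at {0↦3, 1↦0, 2↦4} → |E|=3, then 1 more step(s) → NF |V|=3 |E|=0 V={0:B, 1:A, 2:B} E=∅
branch R1-first: apply at {0↦5, 1↦6, 2↦0} → |E|=1, then 1 more step(s) → NF |V|=3 |E|=0 V={0:B, 1:A, 2:B} E=∅
graphs isomorphic (equal up to label-preserving node renaming)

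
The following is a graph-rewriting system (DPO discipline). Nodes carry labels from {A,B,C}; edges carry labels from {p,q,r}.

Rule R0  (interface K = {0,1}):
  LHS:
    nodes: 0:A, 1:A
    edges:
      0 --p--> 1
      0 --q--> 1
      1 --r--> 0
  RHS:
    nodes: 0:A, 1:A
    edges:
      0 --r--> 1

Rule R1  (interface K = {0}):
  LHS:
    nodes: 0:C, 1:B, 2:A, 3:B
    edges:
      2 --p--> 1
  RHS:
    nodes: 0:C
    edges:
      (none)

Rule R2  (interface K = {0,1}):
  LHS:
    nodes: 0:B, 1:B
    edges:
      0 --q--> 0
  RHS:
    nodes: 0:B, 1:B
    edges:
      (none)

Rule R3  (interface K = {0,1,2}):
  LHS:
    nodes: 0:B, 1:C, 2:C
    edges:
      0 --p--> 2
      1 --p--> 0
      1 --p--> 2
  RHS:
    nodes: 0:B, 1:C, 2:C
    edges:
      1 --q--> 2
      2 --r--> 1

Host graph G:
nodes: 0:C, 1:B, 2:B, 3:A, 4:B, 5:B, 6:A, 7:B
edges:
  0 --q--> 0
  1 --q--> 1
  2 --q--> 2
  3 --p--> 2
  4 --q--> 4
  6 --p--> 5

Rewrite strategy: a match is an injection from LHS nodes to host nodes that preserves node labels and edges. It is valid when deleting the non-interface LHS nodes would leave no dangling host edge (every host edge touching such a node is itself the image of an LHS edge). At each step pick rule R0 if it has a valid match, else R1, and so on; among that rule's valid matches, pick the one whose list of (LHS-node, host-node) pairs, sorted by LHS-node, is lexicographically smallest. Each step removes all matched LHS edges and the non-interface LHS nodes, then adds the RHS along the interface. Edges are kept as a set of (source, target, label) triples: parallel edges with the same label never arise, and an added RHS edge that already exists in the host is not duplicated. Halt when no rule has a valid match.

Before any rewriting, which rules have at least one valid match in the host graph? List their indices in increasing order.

R0: no valid match — LHS pattern not found
R1: 1 valid match — {0↦0, 1↦5, 2↦6, 3↦7}
R2: 12 valid matches — {0↦1, 1↦2}, {0↦1, 1↦4}, {0↦1, 1↦5} (+9 more)
R3: no valid match — LHS pattern not found

Answer: [R1,R2]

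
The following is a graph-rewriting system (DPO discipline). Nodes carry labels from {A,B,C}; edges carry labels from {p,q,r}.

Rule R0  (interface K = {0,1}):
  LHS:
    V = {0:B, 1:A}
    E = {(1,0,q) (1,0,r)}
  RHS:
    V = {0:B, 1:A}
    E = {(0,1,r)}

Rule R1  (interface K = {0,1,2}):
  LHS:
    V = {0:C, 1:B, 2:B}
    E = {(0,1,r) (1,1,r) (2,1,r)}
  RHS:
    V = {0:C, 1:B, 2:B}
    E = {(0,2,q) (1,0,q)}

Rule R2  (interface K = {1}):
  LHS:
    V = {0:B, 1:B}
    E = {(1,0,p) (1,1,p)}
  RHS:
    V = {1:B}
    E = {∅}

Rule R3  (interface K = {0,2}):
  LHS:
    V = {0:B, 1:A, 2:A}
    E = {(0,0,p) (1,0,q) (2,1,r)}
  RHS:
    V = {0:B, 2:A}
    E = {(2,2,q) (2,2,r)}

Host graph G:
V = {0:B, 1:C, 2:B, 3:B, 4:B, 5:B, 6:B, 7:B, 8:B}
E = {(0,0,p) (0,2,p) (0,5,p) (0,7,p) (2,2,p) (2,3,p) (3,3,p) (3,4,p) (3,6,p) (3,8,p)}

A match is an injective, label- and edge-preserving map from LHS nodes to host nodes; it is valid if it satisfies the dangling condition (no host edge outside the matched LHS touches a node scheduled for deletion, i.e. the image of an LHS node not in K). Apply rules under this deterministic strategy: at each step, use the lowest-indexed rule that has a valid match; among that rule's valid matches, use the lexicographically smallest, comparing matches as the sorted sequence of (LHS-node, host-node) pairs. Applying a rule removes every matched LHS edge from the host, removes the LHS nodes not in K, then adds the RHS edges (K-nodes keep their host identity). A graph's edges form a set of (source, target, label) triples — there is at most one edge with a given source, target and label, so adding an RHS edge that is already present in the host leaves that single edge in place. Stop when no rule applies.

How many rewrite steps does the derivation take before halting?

[0] host  ⇒  9 nodes, 10 edges  {0-p->0 0-p->2 0-p->5 0-p->7 2-p->2 2-p->3 3-p->3 3-p->4 3-p->6 3-p->8}
[1] R2 @ {0↦4, 1↦3}  ⇒  8 nodes, 8 edges  {0-p->0 0-p->2 0-p->5 0-p->7 2-p->2 2-p->3 3-p->6 3-p->8}
[2] R2 @ {0↦5, 1↦0}  ⇒  7 nodes, 6 edges  {0-p->2 0-p->7 2-p->2 2-p->3 3-p->6 3-p->8}
halt: no rule applies after step 2

Answer: 2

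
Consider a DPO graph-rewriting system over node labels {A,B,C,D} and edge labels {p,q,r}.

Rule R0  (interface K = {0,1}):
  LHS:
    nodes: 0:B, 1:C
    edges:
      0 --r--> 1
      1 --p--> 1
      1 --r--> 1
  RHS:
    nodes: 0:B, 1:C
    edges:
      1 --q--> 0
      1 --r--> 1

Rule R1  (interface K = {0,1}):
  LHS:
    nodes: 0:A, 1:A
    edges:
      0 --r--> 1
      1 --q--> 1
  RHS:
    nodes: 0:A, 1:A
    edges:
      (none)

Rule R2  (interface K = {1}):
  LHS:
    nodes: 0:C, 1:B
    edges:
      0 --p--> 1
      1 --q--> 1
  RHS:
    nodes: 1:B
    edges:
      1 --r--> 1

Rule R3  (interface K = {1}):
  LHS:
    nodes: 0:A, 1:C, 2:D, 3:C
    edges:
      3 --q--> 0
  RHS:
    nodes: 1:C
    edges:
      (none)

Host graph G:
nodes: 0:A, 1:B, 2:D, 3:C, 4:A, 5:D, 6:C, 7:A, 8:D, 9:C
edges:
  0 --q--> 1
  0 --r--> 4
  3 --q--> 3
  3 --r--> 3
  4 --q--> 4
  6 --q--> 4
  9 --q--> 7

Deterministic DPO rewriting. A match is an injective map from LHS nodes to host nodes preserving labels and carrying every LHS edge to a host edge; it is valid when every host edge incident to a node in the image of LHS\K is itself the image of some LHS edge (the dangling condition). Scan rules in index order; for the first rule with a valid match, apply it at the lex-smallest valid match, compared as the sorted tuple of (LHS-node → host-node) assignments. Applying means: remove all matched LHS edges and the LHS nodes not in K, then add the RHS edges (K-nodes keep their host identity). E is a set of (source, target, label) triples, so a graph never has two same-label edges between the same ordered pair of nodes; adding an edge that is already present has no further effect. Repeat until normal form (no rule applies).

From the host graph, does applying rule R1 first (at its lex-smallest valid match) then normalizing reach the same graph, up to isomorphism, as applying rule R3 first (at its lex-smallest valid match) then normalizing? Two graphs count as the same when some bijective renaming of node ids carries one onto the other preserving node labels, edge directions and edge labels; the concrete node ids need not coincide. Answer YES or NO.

branch R1-first: apply at {0↦0, 1↦4} → |E|=5, then 2 more step(s) → NF |V|=4 |E|=3 V={0:A, 1:B, 3:C, 8:D} E=0-q->1 3-q->3 3-r->3
branch R3-first: apply at {0↦7, 1↦3, 2↦2, 3↦9} → |E|=6, then 2 more step(s) → NF |V|=4 |E|=3 V={0:A, 1:B, 3:C, 8:D} E=0-q->1 3-q->3 3-r->3
graphs isomorphic (equal up to label-preserving node renaming)

Answer: YES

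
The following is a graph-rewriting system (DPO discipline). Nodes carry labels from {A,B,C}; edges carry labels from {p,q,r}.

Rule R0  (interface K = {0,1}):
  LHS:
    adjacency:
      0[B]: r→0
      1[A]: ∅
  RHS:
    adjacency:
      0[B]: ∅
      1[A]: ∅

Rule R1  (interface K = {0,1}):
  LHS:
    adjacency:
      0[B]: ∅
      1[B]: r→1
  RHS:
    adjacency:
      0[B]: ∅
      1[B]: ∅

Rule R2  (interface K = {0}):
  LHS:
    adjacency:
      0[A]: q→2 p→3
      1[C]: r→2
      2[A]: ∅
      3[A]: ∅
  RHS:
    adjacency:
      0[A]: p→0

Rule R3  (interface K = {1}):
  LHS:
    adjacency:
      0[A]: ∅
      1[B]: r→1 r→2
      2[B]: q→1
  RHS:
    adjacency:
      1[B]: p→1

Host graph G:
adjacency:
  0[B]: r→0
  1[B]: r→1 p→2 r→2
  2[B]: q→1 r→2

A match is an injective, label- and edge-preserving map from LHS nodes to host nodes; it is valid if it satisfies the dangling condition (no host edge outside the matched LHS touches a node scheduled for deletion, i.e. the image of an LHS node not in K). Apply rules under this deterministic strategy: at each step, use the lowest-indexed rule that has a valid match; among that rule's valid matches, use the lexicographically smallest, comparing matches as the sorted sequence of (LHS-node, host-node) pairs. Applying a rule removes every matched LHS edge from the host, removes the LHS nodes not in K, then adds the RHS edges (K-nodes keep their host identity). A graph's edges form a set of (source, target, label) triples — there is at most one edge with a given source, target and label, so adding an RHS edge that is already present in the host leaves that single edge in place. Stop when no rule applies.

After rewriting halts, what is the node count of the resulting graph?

initial: |V|=3 |E|=6  E = 0-r->0 1-r->1 1-p->2 1-r->2 2-q->1 2-r->2
step 1: apply R1 at {0↦0, 1↦1}  → |V|=3 |E|=5  E = 0-r->0 1-p->2 1-r->2 2-q->1 2-r->2
step 2: apply R1 at {0↦0, 1↦2}  → |V|=3 |E|=4  E = 0-r->0 1-p->2 1-r->2 2-q->1
step 3: apply R1 at {0↦1, 1↦0}  → |V|=3 |E|=3  E = 1-p->2 1-r->2 2-q->1
halt: no rule applies after step 3
NF nodes: {0:B, 1:B, 2:B}

Answer: 3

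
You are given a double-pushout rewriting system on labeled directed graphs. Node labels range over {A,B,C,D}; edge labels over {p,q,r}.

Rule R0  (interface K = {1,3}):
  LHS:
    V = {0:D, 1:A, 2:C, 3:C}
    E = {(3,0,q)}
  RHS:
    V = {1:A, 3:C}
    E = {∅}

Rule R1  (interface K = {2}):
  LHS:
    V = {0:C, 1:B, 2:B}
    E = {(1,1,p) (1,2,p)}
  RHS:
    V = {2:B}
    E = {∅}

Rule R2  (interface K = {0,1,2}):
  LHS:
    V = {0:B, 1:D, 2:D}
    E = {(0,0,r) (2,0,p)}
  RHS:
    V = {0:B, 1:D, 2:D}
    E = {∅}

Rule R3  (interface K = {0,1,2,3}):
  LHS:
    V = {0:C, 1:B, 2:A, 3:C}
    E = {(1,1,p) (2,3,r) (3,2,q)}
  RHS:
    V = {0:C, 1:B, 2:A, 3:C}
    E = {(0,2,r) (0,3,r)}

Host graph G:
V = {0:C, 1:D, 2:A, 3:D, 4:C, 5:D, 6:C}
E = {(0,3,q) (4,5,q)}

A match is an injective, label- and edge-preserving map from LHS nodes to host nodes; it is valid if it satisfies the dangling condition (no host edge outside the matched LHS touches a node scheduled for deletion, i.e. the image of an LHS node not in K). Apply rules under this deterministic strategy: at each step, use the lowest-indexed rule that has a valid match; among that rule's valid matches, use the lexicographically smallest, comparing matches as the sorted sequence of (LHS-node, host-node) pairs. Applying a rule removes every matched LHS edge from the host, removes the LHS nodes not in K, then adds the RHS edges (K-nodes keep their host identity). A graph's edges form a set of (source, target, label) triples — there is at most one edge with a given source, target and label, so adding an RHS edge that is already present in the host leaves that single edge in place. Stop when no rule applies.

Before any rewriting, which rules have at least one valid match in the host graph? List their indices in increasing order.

Answer: [R0]

Rewrite trace:
R0: 2 valid matches — {0↦3, 1↦2, 2↦6, 3↦0}, {0↦5, 1↦2, 2↦6, 3↦4}
R1: no valid match — LHS pattern not found
R2: no valid match — LHS pattern not found
R3: no valid match — LHS pattern not found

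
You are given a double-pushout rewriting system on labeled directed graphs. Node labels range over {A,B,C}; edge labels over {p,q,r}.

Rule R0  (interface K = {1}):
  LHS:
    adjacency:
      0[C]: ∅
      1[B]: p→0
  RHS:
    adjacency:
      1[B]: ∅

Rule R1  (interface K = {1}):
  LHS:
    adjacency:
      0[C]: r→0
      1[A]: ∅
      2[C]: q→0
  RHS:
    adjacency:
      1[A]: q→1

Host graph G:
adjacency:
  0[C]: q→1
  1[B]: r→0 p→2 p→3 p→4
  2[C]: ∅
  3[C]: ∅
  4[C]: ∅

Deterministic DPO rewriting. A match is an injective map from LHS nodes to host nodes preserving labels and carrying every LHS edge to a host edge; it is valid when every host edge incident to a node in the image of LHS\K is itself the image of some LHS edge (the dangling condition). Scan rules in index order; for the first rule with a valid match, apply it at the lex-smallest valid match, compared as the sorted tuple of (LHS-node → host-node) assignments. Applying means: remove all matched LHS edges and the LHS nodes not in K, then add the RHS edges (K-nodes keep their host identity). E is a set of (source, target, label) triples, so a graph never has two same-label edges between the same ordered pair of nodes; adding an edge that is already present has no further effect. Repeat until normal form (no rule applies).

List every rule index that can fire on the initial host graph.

Answer: [R0]

Steps:
R0: 3 valid matches — {0↦2, 1↦1}, {0↦3, 1↦1}, {0↦4, 1↦1}
R1: no valid match — LHS pattern not found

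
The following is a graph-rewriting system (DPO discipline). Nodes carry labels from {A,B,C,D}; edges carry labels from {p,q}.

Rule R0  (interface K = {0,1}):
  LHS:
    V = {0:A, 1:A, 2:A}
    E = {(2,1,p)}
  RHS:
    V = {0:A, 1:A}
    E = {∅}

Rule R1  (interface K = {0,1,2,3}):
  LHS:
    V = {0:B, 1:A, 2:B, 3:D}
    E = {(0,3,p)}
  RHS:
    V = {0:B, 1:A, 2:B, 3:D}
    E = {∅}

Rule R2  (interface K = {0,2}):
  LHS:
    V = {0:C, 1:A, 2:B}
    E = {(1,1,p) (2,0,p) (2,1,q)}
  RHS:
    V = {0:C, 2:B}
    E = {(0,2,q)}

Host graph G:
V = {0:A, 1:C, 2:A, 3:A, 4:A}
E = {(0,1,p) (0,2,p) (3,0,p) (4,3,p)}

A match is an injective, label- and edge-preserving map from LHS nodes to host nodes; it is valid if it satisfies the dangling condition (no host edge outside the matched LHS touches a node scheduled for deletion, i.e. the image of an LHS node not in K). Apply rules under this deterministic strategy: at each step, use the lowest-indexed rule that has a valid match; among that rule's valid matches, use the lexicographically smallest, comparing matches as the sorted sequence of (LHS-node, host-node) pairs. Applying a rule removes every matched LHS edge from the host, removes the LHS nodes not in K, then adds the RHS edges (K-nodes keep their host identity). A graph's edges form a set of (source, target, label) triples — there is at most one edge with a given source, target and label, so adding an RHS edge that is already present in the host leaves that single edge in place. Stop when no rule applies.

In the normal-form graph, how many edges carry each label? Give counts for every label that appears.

start.  V:5 E:4  edges: 0-p->1 0-p->2 3-p->0 4-p->3
1. fire R0 via {0↦0, 1↦3, 2↦4}  →  V:4 E:3  edges: 0-p->1 0-p->2 3-p->0
2. fire R0 via {0↦2, 1↦0, 2↦3}  →  V:3 E:2  edges: 0-p->1 0-p->2
final graph: no rule applies after step 2
NF edges: [(0, 1, 'p'), (0, 2, 'p')]

Answer: p:2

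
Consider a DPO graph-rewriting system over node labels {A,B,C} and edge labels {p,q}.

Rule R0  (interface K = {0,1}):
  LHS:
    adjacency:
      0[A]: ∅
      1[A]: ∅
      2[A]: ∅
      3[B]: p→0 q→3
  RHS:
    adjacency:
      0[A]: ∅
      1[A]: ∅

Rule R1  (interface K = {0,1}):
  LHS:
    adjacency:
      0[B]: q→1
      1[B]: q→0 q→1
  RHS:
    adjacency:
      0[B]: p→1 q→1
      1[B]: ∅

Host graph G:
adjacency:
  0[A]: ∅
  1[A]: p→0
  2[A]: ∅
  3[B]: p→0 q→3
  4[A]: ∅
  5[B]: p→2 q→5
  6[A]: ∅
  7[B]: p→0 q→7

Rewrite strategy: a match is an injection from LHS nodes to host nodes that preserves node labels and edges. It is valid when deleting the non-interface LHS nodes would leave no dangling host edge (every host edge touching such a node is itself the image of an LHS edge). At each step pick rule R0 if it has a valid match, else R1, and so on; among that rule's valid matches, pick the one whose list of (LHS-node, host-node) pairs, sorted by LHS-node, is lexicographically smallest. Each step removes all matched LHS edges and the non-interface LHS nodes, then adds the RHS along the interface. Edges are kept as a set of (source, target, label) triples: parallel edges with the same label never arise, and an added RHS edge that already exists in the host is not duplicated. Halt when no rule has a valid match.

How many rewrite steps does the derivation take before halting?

Answer: 2

Rewrite trace:
[0] host  ⇒  8 nodes, 7 edges  {1-p->0 3-p->0 3-q->3 5-p->2 5-q->5 7-p->0 7-q->7}
[1] R0 @ {0↦0, 1↦1, 2↦4, 3↦3}  ⇒  6 nodes, 5 edges  {1-p->0 5-p->2 5-q->5 7-p->0 7-q->7}
[2] R0 @ {0↦0, 1↦1, 2↦6, 3↦7}  ⇒  4 nodes, 3 edges  {1-p->0 5-p->2 5-q->5}
final graph: no rule applies after step 2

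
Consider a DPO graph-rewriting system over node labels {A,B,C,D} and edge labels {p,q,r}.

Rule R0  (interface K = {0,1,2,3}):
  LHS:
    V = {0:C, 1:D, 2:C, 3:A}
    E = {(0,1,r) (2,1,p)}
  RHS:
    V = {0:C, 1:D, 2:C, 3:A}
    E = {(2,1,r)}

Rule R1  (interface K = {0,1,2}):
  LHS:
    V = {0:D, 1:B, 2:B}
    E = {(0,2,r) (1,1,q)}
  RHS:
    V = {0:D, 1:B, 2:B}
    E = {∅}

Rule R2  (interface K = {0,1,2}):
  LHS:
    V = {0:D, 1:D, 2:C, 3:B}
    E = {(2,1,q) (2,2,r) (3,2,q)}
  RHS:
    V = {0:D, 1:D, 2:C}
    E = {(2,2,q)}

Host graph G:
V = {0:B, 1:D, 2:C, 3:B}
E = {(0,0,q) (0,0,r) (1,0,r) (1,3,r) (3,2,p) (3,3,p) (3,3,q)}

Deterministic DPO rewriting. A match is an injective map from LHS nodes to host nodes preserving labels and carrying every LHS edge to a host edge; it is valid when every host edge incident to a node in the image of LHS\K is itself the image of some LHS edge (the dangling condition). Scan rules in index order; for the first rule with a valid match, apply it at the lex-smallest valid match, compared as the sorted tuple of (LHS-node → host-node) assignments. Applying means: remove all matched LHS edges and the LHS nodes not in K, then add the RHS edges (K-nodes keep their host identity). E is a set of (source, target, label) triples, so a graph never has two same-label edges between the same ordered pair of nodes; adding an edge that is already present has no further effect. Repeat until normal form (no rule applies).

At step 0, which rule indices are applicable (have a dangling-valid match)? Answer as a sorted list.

R0: no valid match — LHS pattern not found
R1: 2 valid matches — {0↦1, 1↦0, 2↦3}, {0↦1, 1↦3, 2↦0}
R2: no valid match — LHS pattern not found

Answer: [R1]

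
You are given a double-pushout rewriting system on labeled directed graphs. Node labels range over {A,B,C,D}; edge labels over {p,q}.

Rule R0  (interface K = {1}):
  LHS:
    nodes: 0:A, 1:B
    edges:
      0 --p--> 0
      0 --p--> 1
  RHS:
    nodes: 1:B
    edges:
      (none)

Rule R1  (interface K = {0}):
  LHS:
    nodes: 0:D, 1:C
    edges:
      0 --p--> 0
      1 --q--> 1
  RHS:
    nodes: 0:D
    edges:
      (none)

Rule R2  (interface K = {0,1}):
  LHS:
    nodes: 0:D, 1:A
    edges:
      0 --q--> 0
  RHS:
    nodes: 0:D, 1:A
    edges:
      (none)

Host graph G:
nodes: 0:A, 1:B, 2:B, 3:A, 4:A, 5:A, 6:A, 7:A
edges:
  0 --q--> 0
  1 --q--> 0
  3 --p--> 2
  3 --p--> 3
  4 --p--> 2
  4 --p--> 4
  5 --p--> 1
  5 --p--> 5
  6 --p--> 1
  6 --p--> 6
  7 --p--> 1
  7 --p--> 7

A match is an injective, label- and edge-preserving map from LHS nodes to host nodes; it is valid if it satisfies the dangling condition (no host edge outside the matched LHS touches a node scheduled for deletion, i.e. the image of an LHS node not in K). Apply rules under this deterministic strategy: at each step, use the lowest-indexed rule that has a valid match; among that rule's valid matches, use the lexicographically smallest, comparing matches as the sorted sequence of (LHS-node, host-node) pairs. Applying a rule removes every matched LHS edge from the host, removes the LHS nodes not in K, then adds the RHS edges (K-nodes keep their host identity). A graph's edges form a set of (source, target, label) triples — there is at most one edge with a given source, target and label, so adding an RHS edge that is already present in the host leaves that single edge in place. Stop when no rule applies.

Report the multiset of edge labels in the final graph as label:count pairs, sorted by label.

start.  V:8 E:12  edges: 0-q->0 1-q->0 3-p->2 3-p->3 4-p->2 4-p->4 5-p->1 5-p->5 6-p->1 6-p->6 7-p->1 7-p->7
1. fire R0 via {0↦3, 1↦2}  →  V:7 E:10  edges: 0-q->0 1-q->0 4-p->2 4-p->4 5-p->1 5-p->5 6-p->1 6-p->6 7-p->1 7-p->7
2. fire R0 via {0↦4, 1↦2}  →  V:6 E:8  edges: 0-q->0 1-q->0 5-p->1 5-p->5 6-p->1 6-p->6 7-p->1 7-p->7
3. fire R0 via {0↦5, 1↦1}  →  V:5 E:6  edges: 0-q->0 1-q->0 6-p->1 6-p->6 7-p->1 7-p->7
4. fire R0 via {0↦6, 1↦1}  →  V:4 E:4  edges: 0-q->0 1-q->0 7-p->1 7-p->7
5. fire R0 via {0↦7, 1↦1}  →  V:3 E:2  edges: 0-q->0 1-q->0
final graph: no rule applies after step 5
NF edges: [(0, 0, 'q'), (1, 0, 'q')]

Answer: q:2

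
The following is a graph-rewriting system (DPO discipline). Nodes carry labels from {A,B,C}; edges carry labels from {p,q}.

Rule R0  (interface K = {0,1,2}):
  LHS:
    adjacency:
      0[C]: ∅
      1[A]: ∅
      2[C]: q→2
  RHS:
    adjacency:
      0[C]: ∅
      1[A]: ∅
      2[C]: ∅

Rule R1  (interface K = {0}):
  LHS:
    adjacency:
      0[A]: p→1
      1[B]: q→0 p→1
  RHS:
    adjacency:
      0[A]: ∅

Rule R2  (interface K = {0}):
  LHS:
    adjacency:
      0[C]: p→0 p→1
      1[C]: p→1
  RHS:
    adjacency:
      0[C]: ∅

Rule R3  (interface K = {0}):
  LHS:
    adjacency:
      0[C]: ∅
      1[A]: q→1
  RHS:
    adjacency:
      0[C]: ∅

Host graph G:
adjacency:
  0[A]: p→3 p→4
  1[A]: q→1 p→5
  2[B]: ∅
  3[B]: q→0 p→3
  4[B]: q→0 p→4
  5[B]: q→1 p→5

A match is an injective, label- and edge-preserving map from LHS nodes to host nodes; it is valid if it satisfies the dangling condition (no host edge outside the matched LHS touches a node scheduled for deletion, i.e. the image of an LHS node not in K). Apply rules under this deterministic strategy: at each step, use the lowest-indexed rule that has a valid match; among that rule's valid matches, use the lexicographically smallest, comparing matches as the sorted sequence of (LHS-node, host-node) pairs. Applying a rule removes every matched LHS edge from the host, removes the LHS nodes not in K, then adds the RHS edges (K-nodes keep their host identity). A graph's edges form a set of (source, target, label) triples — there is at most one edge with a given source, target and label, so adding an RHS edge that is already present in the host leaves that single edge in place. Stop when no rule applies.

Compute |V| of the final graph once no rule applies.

[0] host  ⇒  6 nodes, 10 edges  {0-p->3 0-p->4 1-q->1 1-p->5 3-q->0 3-p->3 4-q->0 4-p->4 5-q->1 5-p->5}
[1] R1 @ {0↦0, 1↦3}  ⇒  5 nodes, 7 edges  {0-p->4 1-q->1 1-p->5 4-q->0 4-p->4 5-q->1 5-p->5}
[2] R1 @ {0↦0, 1↦4}  ⇒  4 nodes, 4 edges  {1-q->1 1-p->5 5-q->1 5-p->5}
[3] R1 @ {0↦1, 1↦5}  ⇒  3 nodes, 1 edges  {1-q->1}
final graph: no rule applies after step 3
NF nodes: {0:A, 1:A, 2:B}

Answer: 3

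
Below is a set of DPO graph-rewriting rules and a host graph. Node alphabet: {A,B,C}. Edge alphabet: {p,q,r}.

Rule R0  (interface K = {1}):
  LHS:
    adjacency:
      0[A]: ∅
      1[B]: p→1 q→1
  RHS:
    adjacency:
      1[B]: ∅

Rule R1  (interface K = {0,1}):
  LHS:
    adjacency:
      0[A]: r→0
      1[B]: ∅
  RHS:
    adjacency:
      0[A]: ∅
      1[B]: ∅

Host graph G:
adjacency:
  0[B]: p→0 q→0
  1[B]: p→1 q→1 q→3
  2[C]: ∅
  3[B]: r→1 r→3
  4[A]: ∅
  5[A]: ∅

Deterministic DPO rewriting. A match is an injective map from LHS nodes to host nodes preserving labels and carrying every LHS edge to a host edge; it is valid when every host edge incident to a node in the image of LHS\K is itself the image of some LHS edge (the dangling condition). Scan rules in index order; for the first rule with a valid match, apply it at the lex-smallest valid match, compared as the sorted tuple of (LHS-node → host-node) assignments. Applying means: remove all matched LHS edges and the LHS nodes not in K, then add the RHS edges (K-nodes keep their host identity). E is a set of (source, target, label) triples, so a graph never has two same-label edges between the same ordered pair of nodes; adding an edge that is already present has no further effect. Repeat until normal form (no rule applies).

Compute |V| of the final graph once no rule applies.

Answer: 4

Derivation:
start.  V:6 E:7  edges: 0-p->0 0-q->0 1-p->1 1-q->1 1-q->3 3-r->1 3-r->3
1. fire R0 via {0↦4, 1↦0}  →  V:5 E:5  edges: 1-p->1 1-q->1 1-q->3 3-r->1 3-r->3
2. fire R0 via {0↦5, 1↦1}  →  V:4 E:3  edges: 1-q->3 3-r->1 3-r->3
normal form: no rule applies after step 2
NF nodes: {0:B, 1:B, 2:C, 3:B}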